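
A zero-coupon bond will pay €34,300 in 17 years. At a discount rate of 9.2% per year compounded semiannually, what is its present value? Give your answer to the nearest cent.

€7,433.90

Growth factor = (1 + 0.046)^34 ≈ 4.6139966415.
P = 34,300/4.6139966415 ≈ 7,433.9022.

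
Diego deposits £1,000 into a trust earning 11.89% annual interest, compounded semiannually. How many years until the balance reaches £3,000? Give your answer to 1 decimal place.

We need (1 + 0.05945)^(2t) = 3, so 2t = ln 3 / ln 1.05945 ≈ 19.0236.
t ≈ 19.0236/2 = 9.5118 years.

9.5 years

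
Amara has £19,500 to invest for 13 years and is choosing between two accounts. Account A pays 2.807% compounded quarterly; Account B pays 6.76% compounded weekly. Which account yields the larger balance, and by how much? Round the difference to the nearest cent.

Account B, by £18,877.65

A: (1 + 0.0070175)^52 ≈ 1.4385498833, so 19,500 × 1.4385498833 ≈ 28,051.7227.
B: (1 + 0.0013)^676 ≈ 2.4066344424, so 19,500 × 2.4066344424 ≈ 46,929.3716.
Difference ≈ 18,877.6489 in favor of B.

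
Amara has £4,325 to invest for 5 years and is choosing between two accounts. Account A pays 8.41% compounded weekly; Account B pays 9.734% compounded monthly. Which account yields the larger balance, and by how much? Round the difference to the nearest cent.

A: (1 + 0.0841/52)^260 ≈ 1.522205587, so 4,325 × 1.522205587 ≈ 6,583.5392.
B: (1 + 0.09734/12)^60 ≈ 1.623747316, so 4,325 × 1.623747316 ≈ 7,022.7071.
Difference ≈ 439.1680 in favor of B.

Account B, by £439.17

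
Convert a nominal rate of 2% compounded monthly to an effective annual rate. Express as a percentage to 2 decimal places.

One year is 12 periods at 0.00166667 each: (1 + 0.00166667)^12 ≈ 1.020184.
EAR = 1.020184 − 1 ≈ 2.01844%.

2.02%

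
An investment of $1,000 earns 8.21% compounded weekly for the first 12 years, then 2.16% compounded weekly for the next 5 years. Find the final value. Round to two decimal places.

$2,981.42

After 12 years at 8.21%: 1,000 × 2.676267441 ≈ 2,676.2674.
Then 5 years at 2.16%: 2,676.2674 × 1.114022764 ≈ 2,981.4229.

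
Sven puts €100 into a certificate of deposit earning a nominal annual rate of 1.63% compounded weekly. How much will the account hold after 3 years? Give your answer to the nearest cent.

Periodic rate = 1.63%/52 = 0.000313462; periods = 52·3 = 156.
A = 100·(1 + 0.0163/52)^156 ≈ 100·1.05010729 ≈ 105.0107.

€105.01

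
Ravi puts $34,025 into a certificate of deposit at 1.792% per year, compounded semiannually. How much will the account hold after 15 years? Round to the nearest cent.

$44,464.83

Growth factor = (1 + 0.00896)^30 ≈ 1.3068281233.
A ≈ 34,025 × 1.3068281233 ≈ 44,464.8269.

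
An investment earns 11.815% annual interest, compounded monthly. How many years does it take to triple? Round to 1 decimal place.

(1 + 0.00984583)^(12t) = 3.
12t = ln 3 / ln(1 + 0.00984583) ≈ 1.0986/0.00979768 ≈ 112.1299.
t ≈ 9.3442.

9.3 years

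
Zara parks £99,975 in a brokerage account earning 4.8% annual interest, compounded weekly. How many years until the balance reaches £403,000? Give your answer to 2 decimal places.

29.06 years

(1 + 0.000923077)^(52t) = 403,000/99,975 = 4.031.
52t·ln(1 + 0.000923077) = ln(4.031); 52t = 1.394/0.000922651 ≈ 1510.8813.
t ≈ 29.0554 years.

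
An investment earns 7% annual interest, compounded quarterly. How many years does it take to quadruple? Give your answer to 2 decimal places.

19.98 years

(1 + 0.0175)^(4t) = 4.
4t = ln 4 / ln(1 + 0.0175) ≈ 1.3863/0.0173486 ≈ 79.9080.
t ≈ 19.9770.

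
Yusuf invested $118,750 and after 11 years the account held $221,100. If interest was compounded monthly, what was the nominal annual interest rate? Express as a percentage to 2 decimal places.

The 132-period growth factor is 221,100/118,750 = 1.86189.
r/12 = 1.86189^(1/132) − 1 ≈ 0.00472016, so r ≈ 12·0.00472016 = 5.66419%.

5.66%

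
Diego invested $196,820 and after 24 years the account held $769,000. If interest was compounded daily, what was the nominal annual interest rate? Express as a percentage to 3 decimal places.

(1 + r/365)^8760 = 769,000/196,820 = 3.90712.
1 + r/365 = 3.90712^(1/8760) ≈ 1.000156, so r/365 ≈ 0.000155583.
r ≈ 365·0.000155583 = 5.67878%.

5.679%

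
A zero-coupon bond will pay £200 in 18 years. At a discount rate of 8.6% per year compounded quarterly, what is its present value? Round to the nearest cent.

Growth factor = (1 + 0.0215)^72 ≈ 4.62554286.
P = 200/4.62554286 ≈ 43.2382.

£43.24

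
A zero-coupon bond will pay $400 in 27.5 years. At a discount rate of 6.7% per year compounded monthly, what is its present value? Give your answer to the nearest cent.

$63.69

Periodic rate = 6.7%/12 = 0.00558333; 330 periods.
P = 400/(1 + 0.067/12)^330 ≈ 400/6.28003416 ≈ 63.6939.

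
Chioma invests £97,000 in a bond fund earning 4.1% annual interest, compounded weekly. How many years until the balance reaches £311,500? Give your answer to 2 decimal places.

We need (1 + 0.000788462)^(52t) = 3.2113, so 52t = ln 3.2113 / ln 1.000788 ≈ 1480.2856.
t ≈ 1480.2856/52 = 28.4670 years.

28.47 years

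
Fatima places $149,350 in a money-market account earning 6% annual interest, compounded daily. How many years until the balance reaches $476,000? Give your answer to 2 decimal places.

We need (1 + 0.000164384)^(365t) = 3.1871, so 365t = ln 3.1871 / ln 1.000164 ≈ 7051.9252.
t ≈ 7051.9252/365 = 19.3203 years.

19.32 years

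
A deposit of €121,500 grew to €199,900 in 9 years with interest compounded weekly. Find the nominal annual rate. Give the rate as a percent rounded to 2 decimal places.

5.54%

The 468-period growth factor is 199,900/121,500 = 1.64527.
r/52 = 1.64527^(1/468) − 1 ≈ 0.00106446, so r ≈ 52·0.00106446 = 5.53520%.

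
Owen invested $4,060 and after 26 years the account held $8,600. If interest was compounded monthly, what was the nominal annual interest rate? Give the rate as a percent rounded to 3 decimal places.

2.890%

The 312-period growth factor is 8,600/4,060 = 2.11823.
r/12 = 2.11823^(1/312) − 1 ≈ 0.0024086, so r ≈ 12·0.0024086 = 2.89032%.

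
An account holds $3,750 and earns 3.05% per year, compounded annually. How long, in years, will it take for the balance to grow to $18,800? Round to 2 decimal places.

53.66 years

(1 + 0.0305)^t = 18,800/3,750 = 5.0133.
t·ln(1 + 0.0305) = ln(5.0133); t = 1.6121/0.0300441 ≈ 53.6578.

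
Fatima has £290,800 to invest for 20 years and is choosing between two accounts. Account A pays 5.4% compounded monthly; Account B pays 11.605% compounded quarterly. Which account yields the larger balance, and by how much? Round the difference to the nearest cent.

A: (1 + 0.0045)^240 ≈ 2.93755400941, so 290,800 × 2.93755400941 ≈ 854,240.7059.
B: (1 + 0.0290125)^80 ≈ 9.854895724245, so 290,800 × 9.854895724245 ≈ 2,865,803.6766.
Difference ≈ 2,011,562.9707 in favor of B.

Account B, by £2,011,562.97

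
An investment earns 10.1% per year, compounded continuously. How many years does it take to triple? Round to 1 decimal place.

e^(0.101t) = 3, so 0.101t = ln 3 ≈ 1.0986.
t ≈ 1.0986/0.101 ≈ 10.8773.

10.9 years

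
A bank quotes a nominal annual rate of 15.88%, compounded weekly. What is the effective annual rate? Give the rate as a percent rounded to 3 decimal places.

EAR = (1 + 15.88%/52)^52 − 1 = (1 + 0.00305385)^52 − 1.
(1 + 0.00305385)^52 ≈ 1.17182, so EAR ≈ 17.18199%.

17.182%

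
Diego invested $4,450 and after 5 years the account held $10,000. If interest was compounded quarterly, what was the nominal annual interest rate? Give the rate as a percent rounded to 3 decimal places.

The 20-period growth factor is 10,000/4,450 = 2.24719.
r/4 = 2.24719^(1/20) − 1 ≈ 0.0413147, so r ≈ 4·0.0413147 = 16.52588%.

16.526%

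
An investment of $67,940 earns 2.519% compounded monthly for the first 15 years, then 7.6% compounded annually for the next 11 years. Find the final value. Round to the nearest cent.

$221,812.85

Phase 1: 67,940·(1 + 0.02519/12)^180 ≈ 99,094.9946.
Phase 2: 99,094.9946·(1 + 0.076)^11 ≈ 221,812.8506.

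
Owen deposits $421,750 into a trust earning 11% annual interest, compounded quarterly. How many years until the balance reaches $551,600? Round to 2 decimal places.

2.47 years

(1 + 0.0275)^(4t) = 551,600/421,750 = 1.3079.
4t·ln(1 + 0.0275) = ln(1.3079); 4t = 0.26841/0.0271287 ≈ 9.8940.
t ≈ 2.4735 years.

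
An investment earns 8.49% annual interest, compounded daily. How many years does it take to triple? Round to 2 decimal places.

(1 + 0.000232603)^(365t) = 3.
365t = ln 3 / ln(1 + 0.000232603) ≈ 1.0986/0.000232576 ≈ 4723.6763.
t ≈ 12.9416.

12.94 years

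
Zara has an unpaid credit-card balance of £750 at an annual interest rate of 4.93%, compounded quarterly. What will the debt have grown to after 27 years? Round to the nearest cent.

£2,815.90

Periodic rate = 4.93%/4 = 0.012325; periods = 4·27 = 108.
A = 750·(1 + 0.012325)^108 ≈ 750·3.754532887 ≈ 2,815.8997.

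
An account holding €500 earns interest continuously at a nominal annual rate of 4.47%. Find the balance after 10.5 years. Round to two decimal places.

€799.48

A = P·e^(rt) = 500·e^(0.0447·10.5) = 500·e^0.46935.
e^0.46935 ≈ 1.59895453, so A ≈ 799.4773.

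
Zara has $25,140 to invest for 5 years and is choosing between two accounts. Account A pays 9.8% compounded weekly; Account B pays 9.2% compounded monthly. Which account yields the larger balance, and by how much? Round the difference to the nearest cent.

Account A growth factor: (1 + 0.098/52)^260 ≈ 1.6315636485; balance ≈ 41,017.5101.
Account B growth factor: (1 + 0.092/12)^60 ≈ 1.5812973659; balance ≈ 39,753.8158.
Account A is larger by 1,263.6943.

Account A, by $1,263.69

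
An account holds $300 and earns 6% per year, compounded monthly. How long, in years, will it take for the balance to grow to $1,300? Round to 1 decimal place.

24.5 years

We need (1 + 0.005)^(12t) = 4.3333, so 12t = ln 4.3333 / ln 1.005 ≈ 294.0000.
t ≈ 294.0000/12 = 24.5000 years.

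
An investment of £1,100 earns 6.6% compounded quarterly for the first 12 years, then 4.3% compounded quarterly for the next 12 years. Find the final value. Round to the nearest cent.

£4,031.32

After 12 years at 6.6%: 1,100 × 2.193584571 ≈ 2,412.9430.
Then 12 years at 4.3%: 2,412.9430 × 1.670705877 ≈ 4,031.3181.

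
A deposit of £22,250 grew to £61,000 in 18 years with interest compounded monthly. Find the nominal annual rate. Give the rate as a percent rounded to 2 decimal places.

The 216-period growth factor is 61,000/22,250 = 2.74157.
r/12 = 2.74157^(1/216) − 1 ≈ 0.00468005, so r ≈ 12·0.00468005 = 5.61606%.

5.62%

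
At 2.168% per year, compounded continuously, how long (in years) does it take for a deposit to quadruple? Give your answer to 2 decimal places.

63.94 years

e^(0.02168t) = 4, so 0.02168t = ln 4 ≈ 1.3863.
t ≈ 1.3863/0.02168 ≈ 63.9435.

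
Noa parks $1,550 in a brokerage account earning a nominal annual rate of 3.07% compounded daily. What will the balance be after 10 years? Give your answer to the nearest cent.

$2,106.95

Growth factor = (1 + 0.0307/365)^3650 ≈ 1.359323419.
A ≈ 1,550 × 1.359323419 ≈ 2,106.9513.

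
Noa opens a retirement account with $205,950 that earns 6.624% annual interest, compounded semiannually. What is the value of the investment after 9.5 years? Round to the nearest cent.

$382,495.57

Periodic rate = 6.624%/2 = 0.03312; periods = 2·9.5 = 19.
A = 205,950·(1 + 0.03312)^19 ≈ 205,950·1.8572253897 ≈ 382,495.5690.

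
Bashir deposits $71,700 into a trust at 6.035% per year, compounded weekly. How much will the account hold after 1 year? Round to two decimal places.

Periodic rate = 6.035%/52 = 0.00116058; periods = 52·1 = 52.
A = 71,700·(1 + 0.06035/52)^52 ≈ 71,700·1.0621710848 ≈ 76,157.6668.

$76,157.67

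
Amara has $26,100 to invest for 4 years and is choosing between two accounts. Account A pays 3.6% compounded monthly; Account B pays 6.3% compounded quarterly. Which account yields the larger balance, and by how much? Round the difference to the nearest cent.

A: (1 + 0.003)^48 ≈ 1.1546351782, so 26,100 × 1.1546351782 ≈ 30,135.9782.
B: (1 + 0.01575)^16 ≈ 1.2840717634, so 26,100 × 1.2840717634 ≈ 33,514.2730.
Difference ≈ 3,378.2949 in favor of B.

Account B, by $3,378.29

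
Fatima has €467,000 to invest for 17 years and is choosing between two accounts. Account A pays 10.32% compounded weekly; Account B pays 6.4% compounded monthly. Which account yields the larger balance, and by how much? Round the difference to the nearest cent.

Account A growth factor: (1 + 0.1032/52)^884 ≈ 5.769938346681; balance ≈ 2,694,561.2079.
Account B growth factor: (1 + 0.064/12)^204 ≈ 2.959762241909; balance ≈ 1,382,208.9670.
Account A is larger by 1,312,352.2409.

Account A, by €1,312,352.24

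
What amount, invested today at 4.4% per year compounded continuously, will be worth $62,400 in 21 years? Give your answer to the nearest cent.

P = A·e^(−rt) = 62,400·e^(−0.924).
e^(−0.924) ≈ 0.39692814883, so P ≈ 24,768.3165.

$24,768.32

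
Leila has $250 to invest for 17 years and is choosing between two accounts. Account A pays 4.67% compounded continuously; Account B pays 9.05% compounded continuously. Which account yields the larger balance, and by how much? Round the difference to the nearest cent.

Account B, by $611.40

A: e^(0.0467·17) = e^0.7939 ≈ 2.21200645, so 250 × 2.21200645 ≈ 553.0016.
B: e^(0.0905·17) = e^1.5385 ≈ 4.657598631, so 250 × 4.657598631 ≈ 1,164.3997.
Difference ≈ 611.3980 in favor of B.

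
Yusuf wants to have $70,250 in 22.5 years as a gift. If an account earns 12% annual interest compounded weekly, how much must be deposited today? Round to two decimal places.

$4,735.90

Periodic rate = 12%/52 = 0.00230769; 1170 periods.
P = 70,250/(1 + 0.12/52)^1170 ≈ 70,250/14.833518744 ≈ 4,735.8959.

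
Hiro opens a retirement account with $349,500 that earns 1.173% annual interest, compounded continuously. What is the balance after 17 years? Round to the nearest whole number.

A = P·e^(rt) = 349,500·e^(0.01173·17) = 349,500·e^0.19941.
e^0.19941 ≈ 1.22068234308, so A ≈ 426,628.4789.

$426,628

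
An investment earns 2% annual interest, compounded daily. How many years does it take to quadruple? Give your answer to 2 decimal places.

(1 + 0.0000547945)^(365t) = 4.
365t = ln 4 / ln(1 + 0.0000547945) ≈ 1.3863/5.4793e-05 ≈ 25300.5652.
t ≈ 69.3166.

69.32 years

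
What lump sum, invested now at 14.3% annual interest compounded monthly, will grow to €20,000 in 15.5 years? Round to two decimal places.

€2,208.55

Periodic rate = 14.3%/12 = 0.0119167; 186 periods.
P = 20,000/(1 + 0.143/12)^186 ≈ 20,000/9.055726724 ≈ 2,208.5472.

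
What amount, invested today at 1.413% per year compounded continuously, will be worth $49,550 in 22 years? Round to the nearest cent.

$36,311.06

P = A·e^(−rt) = 49,550·e^(−0.31086).
e^(−0.31086) ≈ 0.73281646299, so P ≈ 36,311.0557.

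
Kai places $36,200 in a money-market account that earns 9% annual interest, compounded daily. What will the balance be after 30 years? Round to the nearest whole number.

$538,467

Periodic rate = 9%/365 = 0.000246575; periods = 365·30 = 10950.
A = 36,200·(1 + 0.09/365)^10950 ≈ 36,200·14.8747802468 ≈ 538,467.0449.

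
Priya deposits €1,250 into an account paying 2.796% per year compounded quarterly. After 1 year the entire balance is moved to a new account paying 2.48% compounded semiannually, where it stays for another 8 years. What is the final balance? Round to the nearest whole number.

€1,565

After 1 years at 2.796%: 1,250 × 1.028254529 ≈ 1,285.3182.
Then 8 years at 2.48%: 1,285.3182 × 1.217963248 ≈ 1,565.4703.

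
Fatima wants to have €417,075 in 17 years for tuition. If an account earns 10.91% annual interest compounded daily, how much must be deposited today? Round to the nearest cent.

€65,290.28

Periodic rate = 10.91%/365 = 0.000298904; 6205 periods.
P = 417,075/(1 + 0.1091/365)^6205 ≈ 417,075/6.3880104517 ≈ 65,290.2814.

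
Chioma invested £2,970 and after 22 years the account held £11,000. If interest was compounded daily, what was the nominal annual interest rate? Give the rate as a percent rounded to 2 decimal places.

5.95%

(1 + r/365)^8030 = 11,000/2,970 = 3.7037.
1 + r/365 = 3.7037^(1/8030) ≈ 1.000163, so r/365 ≈ 0.000163069.
r ≈ 365·0.000163069 = 5.95200%.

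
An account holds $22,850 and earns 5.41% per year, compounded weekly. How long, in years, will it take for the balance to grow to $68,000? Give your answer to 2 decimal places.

We need (1 + 0.00104038)^(52t) = 2.9759, so 52t = ln 2.9759 / ln 1.00104 ≈ 1048.7696.
t ≈ 1048.7696/52 = 20.1686 years.

20.17 years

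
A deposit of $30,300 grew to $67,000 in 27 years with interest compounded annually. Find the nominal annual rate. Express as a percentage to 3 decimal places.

2.983%

The 27-period growth factor is 67,000/30,300 = 2.21122.
r = 2.21122^(1/27) − 1 ≈ 0.0298267, i.e. 2.98267%.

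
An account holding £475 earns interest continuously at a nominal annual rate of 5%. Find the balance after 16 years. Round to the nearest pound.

£1,057

A = P·e^(rt) = 475·e^(0.05·16) = 475·e^0.8.
e^0.8 ≈ 2.225540928, so A ≈ 1,057.1319.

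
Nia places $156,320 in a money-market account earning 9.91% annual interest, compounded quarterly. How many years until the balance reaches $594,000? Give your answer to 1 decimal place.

(1 + 0.024775)^(4t) = 594,000/156,320 = 3.7999.
4t·ln(1 + 0.024775) = ln(3.7999); 4t = 1.335/0.0244731 ≈ 54.5487.
t ≈ 13.6372 years.

13.6 years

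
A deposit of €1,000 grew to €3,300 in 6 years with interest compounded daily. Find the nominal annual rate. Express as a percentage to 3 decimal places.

The 2190-period growth factor is 3,300/1,000 = 3.3.
r/365 = 3.3^(1/2190) − 1 ≈ 0.000545319, so r ≈ 365·0.000545319 = 19.90413%.

19.904%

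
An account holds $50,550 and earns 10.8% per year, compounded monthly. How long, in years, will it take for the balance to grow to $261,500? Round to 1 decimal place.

15.3 years

We need (1 + 0.009)^(12t) = 5.1731, so 12t = ln 5.1731 / ln 1.009 ≈ 183.4284.
t ≈ 183.4284/12 = 15.2857 years.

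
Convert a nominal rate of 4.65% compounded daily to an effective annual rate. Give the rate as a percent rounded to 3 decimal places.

EAR = (1 + 4.65%/365)^365 − 1 = (1 + 0.000127397)^365 − 1.
(1 + 0.000127397)^365 ≈ 1.047595, so EAR ≈ 4.75950%.

4.759%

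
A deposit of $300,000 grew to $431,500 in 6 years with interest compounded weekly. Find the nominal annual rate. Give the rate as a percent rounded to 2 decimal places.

6.06%

(1 + r/52)^312 = 431,500/300,000 = 1.43833.
1 + r/52 = 1.43833^(1/312) ≈ 1.001166, so r/52 ≈ 0.0011657.
r ≈ 52·0.0011657 = 6.06161%.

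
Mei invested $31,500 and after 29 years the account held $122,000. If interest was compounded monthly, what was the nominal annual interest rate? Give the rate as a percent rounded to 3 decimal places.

(1 + r/12)^348 = 122,000/31,500 = 3.87302.
1 + r/12 = 3.87302^(1/348) ≈ 1.003898, so r/12 ≈ 0.00389848.
r ≈ 12·0.00389848 = 4.67818%.

4.678%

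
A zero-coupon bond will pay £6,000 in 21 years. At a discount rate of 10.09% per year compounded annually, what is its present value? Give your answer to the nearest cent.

£796.98

Growth factor = (1 + 0.1009)^21 ≈ 7.52844542.
P = 6,000/7.52844542 ≈ 796.9773.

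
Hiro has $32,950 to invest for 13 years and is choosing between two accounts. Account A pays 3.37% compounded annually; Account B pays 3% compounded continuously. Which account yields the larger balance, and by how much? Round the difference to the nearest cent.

A: (1 + 0.0337)^13 ≈ 1.5386105697, so 32,950 × 1.5386105697 ≈ 50,697.2183.
B: e^(0.03·13) = e^0.39 ≈ 1.4769807939, so 32,950 × 1.4769807939 ≈ 48,666.5172.
Difference ≈ 2,030.7011 in favor of A.

Account A, by $2,030.70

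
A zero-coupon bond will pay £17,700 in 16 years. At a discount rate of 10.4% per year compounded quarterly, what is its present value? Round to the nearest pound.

Periodic rate = 10.4%/4 = 0.026; 64 periods.
P = 17,700/(1 + 0.026)^64 ≈ 17,700/5.169292293 ≈ 3,424.0664.

£3,424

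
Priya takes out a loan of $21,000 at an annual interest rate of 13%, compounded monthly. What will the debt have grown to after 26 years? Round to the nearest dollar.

$605,676

Periodic rate = 13%/12 = 0.0108333; periods = 12·26 = 312.
A = 21,000·(1 + 0.13/12)^312 ≈ 21,000·28.8417164921 ≈ 605,676.0463.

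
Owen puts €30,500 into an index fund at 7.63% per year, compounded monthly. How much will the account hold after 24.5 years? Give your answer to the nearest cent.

Periodic rate = 7.63%/12 = 0.00635833; periods = 12·24.5 = 294.
A = 30,500·(1 + 0.0763/12)^294 ≈ 30,500·6.4458215352 ≈ 196,597.5568.

€196,597.56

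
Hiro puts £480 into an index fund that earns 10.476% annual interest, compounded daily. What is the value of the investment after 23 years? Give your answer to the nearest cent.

Growth factor = (1 + 0.10476/365)^8395 ≈ 11.12432653.
A ≈ 480 × 11.12432653 ≈ 5,339.6767.

£5,339.68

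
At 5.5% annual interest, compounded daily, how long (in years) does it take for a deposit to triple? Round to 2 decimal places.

(1 + 0.000150685)^(365t) = 3.
365t = ln 3 / ln(1 + 0.000150685) ≈ 1.0986/0.000150674 ≈ 7291.3399.
t ≈ 19.9763.

19.98 years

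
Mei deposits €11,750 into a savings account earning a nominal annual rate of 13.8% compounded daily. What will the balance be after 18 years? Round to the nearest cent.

€140,806.10

Growth factor = (1 + 0.138/365)^6570 ≈ 11.9834980423.
A ≈ 11,750 × 11.9834980423 ≈ 140,806.1020.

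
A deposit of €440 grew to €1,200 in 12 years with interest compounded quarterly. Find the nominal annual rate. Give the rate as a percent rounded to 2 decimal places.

8.45%

The 48-period growth factor is 1,200/440 = 2.72727.
r/4 = 2.72727^(1/48) − 1 ≈ 0.0211221, so r ≈ 4·0.0211221 = 8.44884%.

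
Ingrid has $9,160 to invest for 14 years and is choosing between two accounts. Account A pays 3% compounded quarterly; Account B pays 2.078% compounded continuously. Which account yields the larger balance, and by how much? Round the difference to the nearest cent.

Account A, by $1,666.39

Account A growth factor: (1 + 0.0075)^56 ≈ 1.5195782526; balance ≈ 13,919.3368.
Account B growth factor: e^(0.02078·14) = e^0.29092 ≈ 1.3376575671; balance ≈ 12,252.9433.
Account A is larger by 1,666.3935.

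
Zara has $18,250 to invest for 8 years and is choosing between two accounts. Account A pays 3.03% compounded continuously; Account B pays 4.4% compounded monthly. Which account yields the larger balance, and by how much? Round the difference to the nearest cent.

Account A growth factor: e^(0.0303·8) = e^0.2424 ≈ 1.2743038124; balance ≈ 23,256.0446.
Account B growth factor: (1 + 0.044/12)^96 ≈ 1.4209934502; balance ≈ 25,933.1305.
Account B is larger by 2,677.0859.

Account B, by $2,677.09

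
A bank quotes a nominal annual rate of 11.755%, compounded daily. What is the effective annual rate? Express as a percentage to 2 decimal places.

One year is 365 periods at 0.000322055 each: (1 + 0.000322055)^365 ≈ 1.124717.
EAR = 1.124717 − 1 ≈ 12.47166%.

12.47%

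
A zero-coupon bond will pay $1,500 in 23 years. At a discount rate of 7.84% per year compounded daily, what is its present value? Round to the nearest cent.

Periodic rate = 7.84%/365 = 0.000214795; 8395 periods.
P = 1,500/(1 + 0.0784/365)^8395 ≈ 1,500/6.067862303 ≈ 247.2040.

$247.20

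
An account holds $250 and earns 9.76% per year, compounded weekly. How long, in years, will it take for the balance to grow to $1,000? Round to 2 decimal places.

14.22 years

(1 + 0.00187692)^(52t) = 1,000/250 = 4.
52t·ln(1 + 0.00187692) = ln(4); 52t = 1.3863/0.00187516 ≈ 739.2924.
t ≈ 14.2172 years.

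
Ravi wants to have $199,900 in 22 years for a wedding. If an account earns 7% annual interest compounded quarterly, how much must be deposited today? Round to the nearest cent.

$43,429.42

Growth factor = (1 + 0.0175)^88 ≈ 4.60287069715.
P = 199,900/4.60287069715 ≈ 43,429.4190.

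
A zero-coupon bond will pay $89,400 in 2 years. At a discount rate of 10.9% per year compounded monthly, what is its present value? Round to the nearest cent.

Periodic rate = 10.9%/12 = 0.00908333; 24 periods.
P = 89,400/(1 + 0.109/12)^24 ≈ 89,400/1.2423638203 ≈ 71,959.5971.

$71,959.60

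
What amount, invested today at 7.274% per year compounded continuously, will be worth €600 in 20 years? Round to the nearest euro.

€140

P = A·e^(−rt) = 600·e^(−1.4548).
e^(−1.4548) ≈ 0.233447049, so P ≈ 140.0682.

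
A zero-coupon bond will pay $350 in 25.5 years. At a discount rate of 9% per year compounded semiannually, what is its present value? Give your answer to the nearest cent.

Growth factor = (1 + 0.045)^51 ≈ 9.4391049.
P = 350/9.4391049 ≈ 37.0798.

$37.08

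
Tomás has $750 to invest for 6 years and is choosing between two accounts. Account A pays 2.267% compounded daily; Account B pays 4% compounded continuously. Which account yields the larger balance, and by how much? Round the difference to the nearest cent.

A: (1 + 0.02267/365)^2190 ≈ 1.14569997, so 750 × 1.14569997 ≈ 859.2750.
B: e^(0.04·6) = e^0.24 ≈ 1.27124915, so 750 × 1.27124915 ≈ 953.4369.
Difference ≈ 94.1619 in favor of B.

Account B, by $94.16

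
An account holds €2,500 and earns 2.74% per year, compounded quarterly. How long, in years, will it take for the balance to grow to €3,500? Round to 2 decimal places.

12.32 years

(1 + 0.00685)^(4t) = 3,500/2,500 = 1.4.
4t·ln(1 + 0.00685) = ln(1.4); 4t = 0.33647/0.00682665 ≈ 49.2881.
t ≈ 12.3220 years.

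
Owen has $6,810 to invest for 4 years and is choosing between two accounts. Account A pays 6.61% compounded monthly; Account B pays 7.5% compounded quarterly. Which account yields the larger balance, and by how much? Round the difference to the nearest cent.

A: (1 + 0.0661/12)^48 ≈ 1.301704372, so 6,810 × 1.301704372 ≈ 8,864.6068.
B: (1 + 0.01875)^16 ≈ 1.346114331, so 6,810 × 1.346114331 ≈ 9,167.0386.
Difference ≈ 302.4318 in favor of B.

Account B, by $302.43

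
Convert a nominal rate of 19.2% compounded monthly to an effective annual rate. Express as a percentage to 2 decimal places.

20.98%

EAR = (1 + 19.2%/12)^12 − 1 = (1 + 0.016)^12 − 1.
(1 + 0.016)^12 ≈ 1.20983, so EAR ≈ 20.98304%.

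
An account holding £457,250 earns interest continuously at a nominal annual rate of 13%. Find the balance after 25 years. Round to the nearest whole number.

A = P·e^(rt) = 457,250·e^(0.13·25) = 457,250·e^3.25.
e^3.25 ≈ 25.790339917193, so A ≈ 11,792,632.9271.

£11,792,633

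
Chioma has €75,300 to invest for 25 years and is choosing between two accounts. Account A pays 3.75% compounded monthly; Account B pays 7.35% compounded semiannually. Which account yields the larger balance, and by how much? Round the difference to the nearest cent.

A: (1 + 0.003125)^300 ≈ 2.54985935022, so 75,300 × 2.54985935022 ≈ 192,004.4091.
B: (1 + 0.03675)^50 ≈ 6.07718142586, so 75,300 × 6.07718142586 ≈ 457,611.7614.
Difference ≈ 265,607.3523 in favor of B.

Account B, by €265,607.35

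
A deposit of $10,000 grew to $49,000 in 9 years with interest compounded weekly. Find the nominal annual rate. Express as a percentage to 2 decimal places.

The 468-period growth factor is 49,000/10,000 = 4.9.
r/52 = 4.9^(1/468) − 1 ≈ 0.00340157, so r ≈ 52·0.00340157 = 17.68818%.

17.69%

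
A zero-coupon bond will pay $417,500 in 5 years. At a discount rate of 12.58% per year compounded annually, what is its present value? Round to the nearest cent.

$230,860.83

Annual rate = 12.58% = 0.1258; 5 periods.
P = 417,500/(1 + 0.1258)^5 ≈ 417,500/1.80844881625 ≈ 230,860.8329.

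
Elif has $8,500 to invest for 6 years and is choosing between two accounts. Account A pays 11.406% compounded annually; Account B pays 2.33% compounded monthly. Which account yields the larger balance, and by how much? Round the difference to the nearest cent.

Account A, by $6,476.59

Account A growth factor: (1 + 0.11406)^6 ≈ 1.9118397534; balance ≈ 16,250.6379.
Account B growth factor: (1 + 0.0233/12)^72 ≈ 1.149887893; balance ≈ 9,774.0471.
Account A is larger by 6,476.5908.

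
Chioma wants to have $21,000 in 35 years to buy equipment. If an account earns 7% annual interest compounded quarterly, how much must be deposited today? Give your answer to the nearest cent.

Periodic rate = 7%/4 = 0.0175; 140 periods.
P = 21,000/(1 + 0.0175)^140 ≈ 21,000/11.345365866 ≈ 1,850.9760.

$1,850.98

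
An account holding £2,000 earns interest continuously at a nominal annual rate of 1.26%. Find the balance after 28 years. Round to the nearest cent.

A = P·e^(rt) = 2,000·e^(0.0126·28) = 2,000·e^0.3528.
e^0.3528 ≈ 1.423046506, so A ≈ 2,846.0930.

£2,846.09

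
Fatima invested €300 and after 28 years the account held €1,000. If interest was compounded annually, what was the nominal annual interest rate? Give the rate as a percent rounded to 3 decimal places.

4.394%

The 28-period growth factor is 1,000/300 = 3.33333.
r = 3.33333^(1/28) − 1 ≈ 0.0439369, i.e. 4.39369%.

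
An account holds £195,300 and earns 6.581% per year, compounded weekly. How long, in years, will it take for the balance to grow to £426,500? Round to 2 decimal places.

We need (1 + 0.00126558)^(52t) = 2.1838, so 52t = ln 2.1838 / ln 1.001266 ≈ 617.5600.
t ≈ 617.5600/52 = 11.8762 years.

11.88 years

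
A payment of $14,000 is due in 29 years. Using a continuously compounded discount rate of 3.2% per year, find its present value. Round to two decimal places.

P = A·e^(−rt) = 14,000·e^(−0.928).
e^(−0.928) ≈ 0.39534360743, so P ≈ 5,534.8105.

$5,534.81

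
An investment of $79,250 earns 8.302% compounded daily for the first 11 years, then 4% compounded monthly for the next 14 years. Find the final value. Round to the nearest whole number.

After 11 years at 8.302%: 79,250 × 2.49207615154 ≈ 197,497.0350.
Then 14 years at 4%: 197,497.0350 × 1.74904292017 ≈ 345,430.7908.

$345,431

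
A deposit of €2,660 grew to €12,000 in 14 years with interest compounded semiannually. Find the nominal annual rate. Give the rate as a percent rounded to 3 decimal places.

11.056%

(1 + r/2)^28 = 12,000/2,660 = 4.51128.
1 + r/2 = 4.51128^(1/28) ≈ 1.05528, so r/2 ≈ 0.0552803.
r ≈ 2·0.0552803 = 11.05607%.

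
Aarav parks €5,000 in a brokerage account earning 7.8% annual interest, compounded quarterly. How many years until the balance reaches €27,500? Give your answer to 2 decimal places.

We need (1 + 0.0195)^(4t) = 5.5, so 4t = ln 5.5 / ln 1.0195 ≈ 88.2726.
t ≈ 88.2726/4 = 22.0682 years.

22.07 years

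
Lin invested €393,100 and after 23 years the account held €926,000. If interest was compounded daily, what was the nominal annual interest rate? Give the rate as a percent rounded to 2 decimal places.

3.73%

(1 + r/365)^8395 = 926,000/393,100 = 2.35563.
1 + r/365 = 2.35563^(1/8395) ≈ 1.000102, so r/365 ≈ 0.000102067.
r ≈ 365·0.000102067 = 3.72545%.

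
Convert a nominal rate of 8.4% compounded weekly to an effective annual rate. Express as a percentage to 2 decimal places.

8.76%

EAR = (1 + 8.4%/52)^52 − 1 = (1 + 0.00161538)^52 − 1.
(1 + 0.00161538)^52 ≈ 1.087555, so EAR ≈ 8.75552%.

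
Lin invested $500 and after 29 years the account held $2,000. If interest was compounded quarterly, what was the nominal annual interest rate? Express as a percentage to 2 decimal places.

4.81%

The 116-period growth factor is 2,000/500 = 4.
r/4 = 4^(1/116) − 1 ≈ 0.0120225, so r ≈ 4·0.0120225 = 4.80900%.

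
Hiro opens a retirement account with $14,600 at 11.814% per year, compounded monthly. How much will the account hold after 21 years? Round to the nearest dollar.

$172,402

Growth factor = (1 + 0.009845)^252 ≈ 11.8083527339.
A ≈ 14,600 × 11.8083527339 ≈ 172,401.9499.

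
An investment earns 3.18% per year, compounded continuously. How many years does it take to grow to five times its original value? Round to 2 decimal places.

50.61 years

e^(0.0318t) = 5, so 0.0318t = ln 5 ≈ 1.6094.
t ≈ 1.6094/0.0318 ≈ 50.6113.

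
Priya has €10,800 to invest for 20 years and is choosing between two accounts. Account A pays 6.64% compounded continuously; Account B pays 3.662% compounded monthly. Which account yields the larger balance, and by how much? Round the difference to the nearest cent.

A: e^(0.0664·20) = e^1.328 ≈ 3.7734888578, so 10,800 × 3.7734888578 ≈ 40,753.6797.
B: (1 + 0.03662/12)^240 ≈ 2.0777482766, so 10,800 × 2.0777482766 ≈ 22,439.6814.
Difference ≈ 18,313.9983 in favor of A.

Account A, by €18,314.00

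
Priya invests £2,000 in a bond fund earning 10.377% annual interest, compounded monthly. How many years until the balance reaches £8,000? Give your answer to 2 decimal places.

(1 + 0.0086475)^(12t) = 8,000/2,000 = 4.
12t·ln(1 + 0.0086475) = ln(4); 12t = 1.3863/0.00861032 ≈ 161.0037.
t ≈ 13.4170 years.

13.42 years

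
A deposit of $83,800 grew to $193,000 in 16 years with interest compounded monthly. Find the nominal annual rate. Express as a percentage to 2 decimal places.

5.23%

(1 + r/12)^192 = 193,000/83,800 = 2.3031.
1 + r/12 = 2.3031^(1/192) ≈ 1.004355, so r/12 ≈ 0.00435454.
r ≈ 12·0.00435454 = 5.22545%.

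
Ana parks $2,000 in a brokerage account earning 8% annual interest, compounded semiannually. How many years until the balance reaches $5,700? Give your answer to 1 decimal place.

13.4 years

We need (1 + 0.04)^(2t) = 2.85, so 2t = ln 2.85 / ln 1.04 ≈ 26.7032.
t ≈ 26.7032/2 = 13.3516 years.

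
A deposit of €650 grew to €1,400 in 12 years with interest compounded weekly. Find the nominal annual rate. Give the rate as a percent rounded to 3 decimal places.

6.398%

The 624-period growth factor is 1,400/650 = 2.15385.
r/52 = 2.15385^(1/624) − 1 ≈ 0.00123033, so r ≈ 52·0.00123033 = 6.39773%.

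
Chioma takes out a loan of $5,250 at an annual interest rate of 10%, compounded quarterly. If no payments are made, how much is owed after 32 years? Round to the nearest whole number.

$123,827

Growth factor = (1 + 0.025)^128 ≈ 23.5860258479.
A ≈ 5,250 × 23.5860258479 ≈ 123,826.6357.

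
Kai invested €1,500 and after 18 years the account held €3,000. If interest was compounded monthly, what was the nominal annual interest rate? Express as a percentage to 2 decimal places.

3.86%

(1 + r/12)^216 = 3,000/1,500 = 2.
1 + r/12 = 2^(1/216) ≈ 1.003214, so r/12 ≈ 0.00321417.
r ≈ 12·0.00321417 = 3.85700%.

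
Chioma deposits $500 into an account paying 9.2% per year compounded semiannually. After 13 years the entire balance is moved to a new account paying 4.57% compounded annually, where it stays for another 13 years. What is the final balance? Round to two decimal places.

$2,877.97

After 13 years at 9.2%: 500 × 3.219762203 ≈ 1,609.8811.
Then 13 years at 4.57%: 1,609.8811 × 1.787690796 ≈ 2,877.9696.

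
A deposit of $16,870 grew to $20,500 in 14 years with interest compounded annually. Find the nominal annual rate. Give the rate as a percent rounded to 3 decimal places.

1.402%

(1 + r)^14 = 20,500/16,870 = 1.21517.
1 + r = 1.21517^(1/14) ≈ 1.014018, so r ≈ 0.0140179.
r ≈ 1.40179%.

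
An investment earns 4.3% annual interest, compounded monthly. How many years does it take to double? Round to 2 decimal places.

(1 + 0.00358333)^(12t) = 2.
12t = ln 2 / ln(1 + 0.00358333) ≈ 0.69315/0.00357693 ≈ 193.7828.
t ≈ 16.1486.

16.15 years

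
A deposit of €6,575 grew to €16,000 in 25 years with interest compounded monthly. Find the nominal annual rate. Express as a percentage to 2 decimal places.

(1 + r/12)^300 = 16,000/6,575 = 2.43346.
1 + r/12 = 2.43346^(1/300) ≈ 1.002969, so r/12 ≈ 0.00296878.
r ≈ 12·0.00296878 = 3.56253%.

3.56%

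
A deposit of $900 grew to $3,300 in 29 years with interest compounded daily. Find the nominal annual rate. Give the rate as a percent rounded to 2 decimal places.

The 10585-period growth factor is 3,300/900 = 3.66667.
r/365 = 3.66667^(1/10585) − 1 ≈ 0.000122755, so r ≈ 365·0.000122755 = 4.48056%.

4.48%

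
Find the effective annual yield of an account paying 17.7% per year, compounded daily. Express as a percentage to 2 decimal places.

19.36%

One year is 365 periods at 0.000484932 each: (1 + 0.000484932)^365 ≈ 1.19358.
EAR = 1.19358 − 1 ≈ 19.35799%.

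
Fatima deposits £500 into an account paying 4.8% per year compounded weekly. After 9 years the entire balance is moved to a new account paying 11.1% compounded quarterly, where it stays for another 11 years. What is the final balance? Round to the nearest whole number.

£2,568

After 9 years at 4.8%: 500 × 1.540028215 ≈ 770.0141.
Then 11 years at 11.1%: 770.0141 × 3.334643106 ≈ 2,567.7222.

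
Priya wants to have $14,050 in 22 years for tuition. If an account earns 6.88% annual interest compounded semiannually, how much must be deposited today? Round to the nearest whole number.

Periodic rate = 6.88%/2 = 0.0344; 44 periods.
P = 14,050/(1 + 0.0344)^44 ≈ 14,050/4.4288862115 ≈ 3,172.3552.

$3,172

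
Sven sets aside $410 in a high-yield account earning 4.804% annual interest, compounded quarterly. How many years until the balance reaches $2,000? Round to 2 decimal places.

We need (1 + 0.01201)^(4t) = 4.878, so 4t = ln 4.878 / ln 1.01201 ≈ 132.7429.
t ≈ 132.7429/4 = 33.1857 years.

33.19 years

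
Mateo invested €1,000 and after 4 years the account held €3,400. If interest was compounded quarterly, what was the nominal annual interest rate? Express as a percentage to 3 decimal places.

31.795%

(1 + r/4)^16 = 3,400/1,000 = 3.4.
1 + r/4 = 3.4^(1/16) ≈ 1.079487, so r/4 ≈ 0.079487.
r ≈ 4·0.079487 = 31.79482%.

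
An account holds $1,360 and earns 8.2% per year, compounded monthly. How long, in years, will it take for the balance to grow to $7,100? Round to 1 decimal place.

(1 + 0.00683333)^(12t) = 7,100/1,360 = 5.2206.
12t·ln(1 + 0.00683333) = ln(5.2206); 12t = 1.6526/0.00681009 ≈ 242.6707.
t ≈ 20.2226 years.

20.2 years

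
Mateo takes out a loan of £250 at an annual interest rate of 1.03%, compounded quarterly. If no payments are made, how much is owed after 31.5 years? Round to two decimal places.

£345.67

Growth factor = (1 + 0.002575)^126 ≈ 1.38269292.
A ≈ 250 × 1.38269292 ≈ 345.6732.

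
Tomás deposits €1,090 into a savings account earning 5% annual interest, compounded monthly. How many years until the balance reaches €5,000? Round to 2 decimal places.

30.53 years

(1 + 0.00416667)^(12t) = 5,000/1,090 = 4.5872.
12t·ln(1 + 0.00416667) = ln(4.5872); 12t = 1.5233/0.00415801 ≈ 366.3436.
t ≈ 30.5286 years.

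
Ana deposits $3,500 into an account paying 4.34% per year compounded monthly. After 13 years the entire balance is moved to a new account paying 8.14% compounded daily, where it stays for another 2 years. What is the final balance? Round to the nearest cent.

After 13 years at 4.34%: 3,500 × 1.756252349 ≈ 6,146.8832.
Then 2 years at 8.14%: 6,146.8832 × 1.176779946 ≈ 7,233.5289.

$7,233.53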